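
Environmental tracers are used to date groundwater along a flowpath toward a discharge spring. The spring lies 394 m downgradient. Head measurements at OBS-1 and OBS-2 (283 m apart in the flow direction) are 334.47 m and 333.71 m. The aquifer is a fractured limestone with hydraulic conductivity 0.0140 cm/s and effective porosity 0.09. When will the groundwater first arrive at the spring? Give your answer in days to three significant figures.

1090 days

Hydraulic gradient i = (334.47 − 333.71) / 283 = 0.76 / 283 = 0.002686
K = 0.0140 cm/s × 864 = 12.10 m/d
Specific discharge q = 12.10 × 0.002686 = 0.03248 m/d
v = Ki/n = 12.10·0.002686/0.09 = 0.3609 m/d
t = L / v = 394 / 0.3609 = 1092 d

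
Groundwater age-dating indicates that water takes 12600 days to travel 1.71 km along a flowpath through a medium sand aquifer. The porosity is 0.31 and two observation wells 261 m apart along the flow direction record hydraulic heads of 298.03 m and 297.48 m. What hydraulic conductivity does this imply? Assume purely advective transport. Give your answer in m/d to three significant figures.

Hydraulic gradient i = (298.03 − 297.48) / 261 = 0.55 / 261 = 0.002107
L = 1.71 km = 1710 m
v = L / t = 1710 / 12600 = 0.1357 m/d
K = v · n / i = 0.1357 × 0.31 / 0.002107 = 20.0 m/d

20.0 m/d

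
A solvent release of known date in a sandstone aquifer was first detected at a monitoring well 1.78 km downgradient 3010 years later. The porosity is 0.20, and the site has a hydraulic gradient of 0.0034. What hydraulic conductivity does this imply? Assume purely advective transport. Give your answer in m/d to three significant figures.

t = 3010 years = 1.099e6 d
L = 1.78 km = 1780 m
v = L / t = 1780 / 1.099e6 = 0.001620 m/d
K = v · n / i = 0.001620 × 0.20 / 0.0034 = 0.0953 m/d

0.0953 m/d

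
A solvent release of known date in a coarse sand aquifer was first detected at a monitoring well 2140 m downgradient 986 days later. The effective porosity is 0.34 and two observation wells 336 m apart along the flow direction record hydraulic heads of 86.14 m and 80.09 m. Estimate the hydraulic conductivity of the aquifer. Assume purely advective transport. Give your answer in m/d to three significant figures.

Hydraulic gradient i = (86.14 − 80.09) / 336 = 6.05 / 336 = 0.01801
v = L / t = 2140 / 986 = 2.170 m/d
K = v · n / i = 2.170 × 0.34 / 0.01801 = 41.0 m/d

41.0 m/d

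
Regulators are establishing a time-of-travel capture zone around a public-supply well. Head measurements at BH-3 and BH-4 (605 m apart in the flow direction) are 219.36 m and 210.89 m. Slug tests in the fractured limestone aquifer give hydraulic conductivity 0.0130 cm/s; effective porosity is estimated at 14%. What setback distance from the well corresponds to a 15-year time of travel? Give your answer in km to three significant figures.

6.15 km

Hydraulic gradient i = (219.36 − 210.89) / 605 = 8.47 / 605 = 0.01400
K = 0.0130 cm/s × 864 = 11.23 m/d
Specific discharge q = 11.23 × 0.01400 = 0.1572 m/d
v_s = q/n_e = 0.1572/0.14 = 1.123 m/d
T = 15 yr × 365 = 5475 d
L = v × T = 1.123 × 5475 = 6150 m
   = 6.15 km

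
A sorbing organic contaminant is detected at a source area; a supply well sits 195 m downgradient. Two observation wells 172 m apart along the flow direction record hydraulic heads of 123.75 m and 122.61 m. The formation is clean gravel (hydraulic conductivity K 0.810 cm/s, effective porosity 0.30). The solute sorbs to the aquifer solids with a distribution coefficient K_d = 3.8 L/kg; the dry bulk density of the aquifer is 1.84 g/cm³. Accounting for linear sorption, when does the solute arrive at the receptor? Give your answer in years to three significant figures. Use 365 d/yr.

0.840 years

Hydraulic gradient i = (123.75 − 122.61) / 172 = 1.14 / 172 = 0.006628
K = 0.810 cm/s × 864 = 699.8 m/d
Specific discharge q = 699.8 × 0.006628 = 4.638 m/d
Seepage velocity v = q / n = 4.638 / 0.30 = 15.46 m/d
Retardation R = 1 + ρ_b·K_d/n = 1 + 1.84×3.8/0.30 = 24.31
Contaminant velocity v_c = v/R = 15.46/24.31 = 0.6361 m/d
t = L/v_c = 195/0.6361 = 306.6 d
   = 306.6/365 = 0.840 yr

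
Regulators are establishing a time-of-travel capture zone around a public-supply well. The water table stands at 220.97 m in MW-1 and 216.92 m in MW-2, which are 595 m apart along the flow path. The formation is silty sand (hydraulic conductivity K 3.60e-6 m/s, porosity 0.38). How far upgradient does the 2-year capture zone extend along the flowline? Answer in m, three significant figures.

4.07 m

Hydraulic gradient i = (220.97 − 216.92) / 595 = 4.05 / 595 = 0.006807
K = 3.60e-6 m/s × 86400 s/d = 0.3110 m/d
q = Ki = 0.3110 × 0.006807 = 0.002117 m/d
Average linear velocity = 0.002117 / 0.38 = 0.005571 m/d
T = 2 yr × 365 = 730 d
L = v × T = 0.005571 × 730 = 4.067 m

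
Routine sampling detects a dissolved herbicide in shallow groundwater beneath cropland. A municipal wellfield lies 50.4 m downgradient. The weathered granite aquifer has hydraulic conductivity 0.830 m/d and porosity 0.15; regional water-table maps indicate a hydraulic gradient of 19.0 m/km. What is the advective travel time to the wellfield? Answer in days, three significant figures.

Specific discharge q = 0.830 × 0.019 = 0.01577 m/d
v_s = q/n_e = 0.01577/0.15 = 0.1051 m/d
t = L / v = 50.4 / 0.1051 = 479.4 d

479 days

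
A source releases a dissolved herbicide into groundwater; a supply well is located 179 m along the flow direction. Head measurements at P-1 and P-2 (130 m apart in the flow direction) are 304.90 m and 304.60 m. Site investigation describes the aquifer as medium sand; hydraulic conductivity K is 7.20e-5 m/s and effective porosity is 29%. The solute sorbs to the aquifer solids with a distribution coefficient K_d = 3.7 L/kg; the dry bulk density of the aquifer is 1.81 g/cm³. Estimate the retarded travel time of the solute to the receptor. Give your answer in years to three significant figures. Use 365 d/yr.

Hydraulic gradient i = (304.90 − 304.60) / 130 = 0.30 / 130 = 0.002308
K = 7.20e-5 m/s × 86400 s/d = 6.221 m/d
Darcy flux q = K·i = 6.221 × 0.002308 = 0.01436 m/d
Seepage velocity v = q / n = 0.01436 / 0.29 = 0.04950 m/d
Retardation R = 1 + ρ_b·K_d/n = 1 + 1.81×3.7/0.29 = 24.09
Contaminant velocity v_c = v/R = 0.04950/24.09 = 0.002055 m/d
t = L/v_c = 179/0.002055 = 87120 d
   = 87120/365 = 239 yr

239 years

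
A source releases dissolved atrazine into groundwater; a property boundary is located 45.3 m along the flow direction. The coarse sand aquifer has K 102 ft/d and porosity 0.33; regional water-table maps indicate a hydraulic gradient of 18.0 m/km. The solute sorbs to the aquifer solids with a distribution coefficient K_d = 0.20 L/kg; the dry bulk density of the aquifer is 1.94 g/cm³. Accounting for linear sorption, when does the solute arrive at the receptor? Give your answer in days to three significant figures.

58.1 days

K = 102 ft/d × 0.3048 = 31.09 m/d
Darcy flux q = K·i = 31.09 × 0.018 = 0.5596 m/d
v_s = q/n_e = 0.5596/0.33 = 1.696 m/d
Retardation R = 1 + ρ_b·K_d/n = 1 + 1.94×0.20/0.33 = 2.176
Contaminant velocity v_c = v/R = 1.696/2.176 = 0.7794 m/d
t = L/v_c = 45.3/0.7794 = 58.12 d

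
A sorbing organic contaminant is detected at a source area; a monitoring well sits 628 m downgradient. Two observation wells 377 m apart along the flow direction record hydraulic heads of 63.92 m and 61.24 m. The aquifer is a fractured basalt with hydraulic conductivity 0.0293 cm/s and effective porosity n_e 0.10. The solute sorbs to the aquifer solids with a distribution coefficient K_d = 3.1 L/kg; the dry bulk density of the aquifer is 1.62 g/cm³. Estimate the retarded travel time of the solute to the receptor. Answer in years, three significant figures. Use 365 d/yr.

Hydraulic gradient i = (63.92 − 61.24) / 377 = 2.68 / 377 = 0.007109
K = 0.0293 cm/s × 864 = 25.32 m/d
q = Ki = 25.32 × 0.007109 = 0.1800 m/d
Seepage velocity v = q / n = 0.1800 / 0.10 = 1.800 m/d
Retardation R = 1 + ρ_b·K_d/n = 1 + 1.62×3.1/0.10 = 51.22
Contaminant velocity v_c = v/R = 1.800/51.22 = 0.03513 m/d
t = L/v_c = 628/0.03513 = 17870 d
   = 17870/365 = 49.0 yr

49.0 years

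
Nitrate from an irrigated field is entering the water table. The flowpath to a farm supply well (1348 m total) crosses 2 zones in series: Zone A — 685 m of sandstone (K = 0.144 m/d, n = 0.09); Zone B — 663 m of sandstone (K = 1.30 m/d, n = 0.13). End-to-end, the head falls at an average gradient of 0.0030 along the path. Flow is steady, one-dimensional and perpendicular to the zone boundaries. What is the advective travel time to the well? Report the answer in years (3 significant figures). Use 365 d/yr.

528 years

Steady 1-D flow in series ⇒ the Darcy flux q is identical in every zone and the zone head losses add (resistances L/K in series).
Σ(L/K) = 685/0.144 + 663/1.30 = 4757 + 510.0 = 5267 d
K_eq = L_total / Σ(L/K) = 1348 / 5267 = 0.2559 m/d
q = K_eq · i = 0.2559 × 0.0030 = 7.678e-4 m/d (same in every zone)
Zone A: v = q/n = 7.678e-4/0.09 = 0.008531 m/d → t_A = 685/0.008531 = 80290 d
Zone B: v = q/n = 7.678e-4/0.13 = 0.005906 m/d → t_B = 663/0.005906 = 112300 d
Total t = 80290 + 112300 = 192500 d
   = 192500 / 365 = 528 yr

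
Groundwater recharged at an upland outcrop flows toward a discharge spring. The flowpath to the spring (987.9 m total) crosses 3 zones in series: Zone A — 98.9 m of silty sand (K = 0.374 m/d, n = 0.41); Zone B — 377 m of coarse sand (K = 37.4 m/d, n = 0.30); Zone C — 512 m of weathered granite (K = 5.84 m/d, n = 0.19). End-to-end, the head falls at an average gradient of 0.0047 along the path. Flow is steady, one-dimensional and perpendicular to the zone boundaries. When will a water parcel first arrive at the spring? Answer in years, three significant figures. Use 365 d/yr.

53.6 years

Steady 1-D flow in series ⇒ the Darcy flux q is identical in every zone and the zone head losses add (resistances L/K in series).
Σ(L/K) = 98.9/0.374 + 377/37.4 + 512/5.84 = 264.4 + 10.08 + 87.67 = 362.2 d
K_eq = L_total / Σ(L/K) = 987.9 / 362.2 = 2.728 m/d
q = K_eq · i = 2.728 × 0.0047 = 0.01282 m/d (same in every zone)
Zone A: v = q/n = 0.01282/0.41 = 0.03127 m/d → t_A = 98.9/0.03127 = 3163 d
Zone B: v = q/n = 0.01282/0.30 = 0.04273 m/d → t_B = 377/0.04273 = 8822 d
Zone C: v = q/n = 0.01282/0.19 = 0.06747 m/d → t_C = 512/0.06747 = 7588 d
Total t = 3163 + 8822 + 7588 = 19570 d
   = 19570 / 365 = 53.6 yr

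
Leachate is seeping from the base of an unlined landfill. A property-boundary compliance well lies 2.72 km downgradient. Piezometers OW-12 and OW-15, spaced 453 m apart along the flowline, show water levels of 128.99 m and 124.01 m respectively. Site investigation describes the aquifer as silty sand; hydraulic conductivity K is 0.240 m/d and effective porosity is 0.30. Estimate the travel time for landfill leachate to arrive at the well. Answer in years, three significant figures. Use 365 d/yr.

Hydraulic gradient i = (128.99 − 124.01) / 453 = 4.98 / 453 = 0.01099
q = Ki = 0.240 × 0.01099 = 0.002638 m/d
v = Ki/n = 0.240·0.01099/0.30 = 0.008795 m/d
L = 2.72 km = 2720 m
t = L / v = 2720 / 0.008795 = 309300 d
   = 309300 / 365 = 847 yr

847 years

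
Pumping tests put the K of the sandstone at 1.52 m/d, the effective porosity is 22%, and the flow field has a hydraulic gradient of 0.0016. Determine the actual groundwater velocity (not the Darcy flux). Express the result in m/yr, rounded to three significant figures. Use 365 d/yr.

Darcy flux q = K·i = 1.52 × 0.0016 = 0.002432 m/d
Average linear velocity = 0.002432 / 0.22 = 0.01105 m/d
   = 0.01105 × 365 = 4.03 m/yr

4.03 m/yr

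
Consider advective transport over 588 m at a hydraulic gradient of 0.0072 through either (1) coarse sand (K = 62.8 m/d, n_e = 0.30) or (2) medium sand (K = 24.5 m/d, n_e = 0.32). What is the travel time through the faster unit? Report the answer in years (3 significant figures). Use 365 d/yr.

Unit 1 (coarse sand): v = 62.8×0.0072/0.30 = 1.507 m/d, t = 588/1.507 = 390.1 d
Unit 2 (medium sand): v = 24.5×0.0072/0.32 = 0.5513 m/d, t = 588/0.5513 = 1067 d
Faster: 390.1 d / 365 = 1.07 yr

1.07 years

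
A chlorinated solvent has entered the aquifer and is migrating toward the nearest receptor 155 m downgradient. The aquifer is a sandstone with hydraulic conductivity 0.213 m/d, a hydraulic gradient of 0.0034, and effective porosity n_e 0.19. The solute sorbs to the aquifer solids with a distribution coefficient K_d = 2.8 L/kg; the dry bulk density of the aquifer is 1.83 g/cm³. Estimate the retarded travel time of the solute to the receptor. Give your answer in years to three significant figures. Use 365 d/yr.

Darcy flux q = K·i = 0.213 × 0.0034 = 7.242e-4 m/d
v_s = q/n_e = 7.242e-4/0.19 = 0.003812 m/d
Retardation R = 1 + ρ_b·K_d/n = 1 + 1.83×2.8/0.19 = 27.97
Contaminant velocity v_c = v/R = 0.003812/27.97 = 1.363e-4 m/d
t = L/v_c = 155/1.363e-4 = 1.137e6 d
   = 1.137e6/365 = 3120 yr

3120 years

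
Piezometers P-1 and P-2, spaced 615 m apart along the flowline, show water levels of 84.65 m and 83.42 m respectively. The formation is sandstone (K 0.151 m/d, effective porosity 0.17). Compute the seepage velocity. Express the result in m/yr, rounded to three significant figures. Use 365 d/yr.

Hydraulic gradient i = (84.65 − 83.42) / 615 = 1.23 / 615 = 0.002000
Darcy flux q = K·i = 0.151 × 0.002000 = 3.020e-4 m/d
Average linear velocity = 3.020e-4 / 0.17 = 0.001776 m/d
   = 0.001776 × 365 = 0.648 m/yr

0.648 m/yr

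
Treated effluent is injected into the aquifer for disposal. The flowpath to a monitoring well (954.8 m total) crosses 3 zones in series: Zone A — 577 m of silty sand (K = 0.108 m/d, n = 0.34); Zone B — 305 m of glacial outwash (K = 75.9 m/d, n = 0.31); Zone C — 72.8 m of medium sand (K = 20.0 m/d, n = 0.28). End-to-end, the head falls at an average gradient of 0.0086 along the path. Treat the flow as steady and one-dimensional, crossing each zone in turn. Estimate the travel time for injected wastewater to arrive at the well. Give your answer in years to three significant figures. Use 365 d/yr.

555 years

Continuity: the same q passes through each zone, so ΔH = q·Σ(L_j/K_j) — the zones act as resistances in series.
Σ(L/K) = 577/0.108 + 305/75.9 + 72.8/20.0 = 5343 + 4.018 + 3.640 = 5350 d
K_eq = L_total / Σ(L/K) = 954.8 / 5350 = 0.1785 m/d
q = K_eq · i = 0.1785 × 0.0086 = 0.001535 m/d (same in every zone)
Zone A: v = q/n = 0.001535/0.34 = 0.004514 m/d → t_A = 577/0.004514 = 127800 d
Zone B: v = q/n = 0.001535/0.31 = 0.004951 m/d → t_B = 305/0.004951 = 61610 d
Zone C: v = q/n = 0.001535/0.28 = 0.005481 m/d → t_C = 72.8/0.005481 = 13280 d
Total t = 127800 + 61610 + 13280 = 202700 d
   = 202700 / 365 = 555 yr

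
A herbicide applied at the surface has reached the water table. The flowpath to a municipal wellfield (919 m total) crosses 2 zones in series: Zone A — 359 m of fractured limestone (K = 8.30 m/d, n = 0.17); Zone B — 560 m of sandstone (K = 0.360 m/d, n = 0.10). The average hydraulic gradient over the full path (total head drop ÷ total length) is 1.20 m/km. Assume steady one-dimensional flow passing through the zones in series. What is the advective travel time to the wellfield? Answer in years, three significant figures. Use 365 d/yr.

Steady 1-D flow in series ⇒ the Darcy flux q is identical in every zone and the zone head losses add (resistances L/K in series).
Σ(L/K) = 359/8.30 + 560/0.360 = 43.25 + 1556 = 1599 d
K_eq = L_total / Σ(L/K) = 919 / 1599 = 0.5748 m/d
q = K_eq · i = 0.5748 × 0.0012 = 6.898e-4 m/d (same in every zone)
Zone A: v = q/n = 6.898e-4/0.17 = 0.004057 m/d → t_A = 359/0.004057 = 88480 d
Zone B: v = q/n = 6.898e-4/0.10 = 0.006898 m/d → t_B = 560/0.006898 = 81190 d
Total t = 88480 + 81190 = 169700 d
   = 169700 / 365 = 465 yr

465 years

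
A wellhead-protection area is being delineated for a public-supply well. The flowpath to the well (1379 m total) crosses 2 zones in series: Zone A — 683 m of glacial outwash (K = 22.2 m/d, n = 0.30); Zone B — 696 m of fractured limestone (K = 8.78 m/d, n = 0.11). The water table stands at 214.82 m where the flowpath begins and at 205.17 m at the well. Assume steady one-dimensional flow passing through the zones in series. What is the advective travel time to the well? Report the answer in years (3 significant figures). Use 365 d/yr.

Total head drop ΔH = 214.82 − 205.17 = 9.65 m
Continuity: the same q passes through each zone, so ΔH = q·Σ(L_j/K_j) — the zones act as resistances in series.
Σ(L/K) = 683/22.2 + 696/8.78 = 30.77 + 79.27 = 110.0 d
q = ΔH / Σ(L/K) = 9.65 / 110.0 = 0.08770 m/d (same in every zone)
Zone A: v = q/n = 0.08770/0.30 = 0.2923 m/d → t_A = 683/0.2923 = 2336 d
Zone B: v = q/n = 0.08770/0.11 = 0.7973 m/d → t_B = 696/0.7973 = 873.0 d
Total t = 2336 + 873.0 = 3209 d
   = 3209 / 365 = 8.79 yr

8.79 years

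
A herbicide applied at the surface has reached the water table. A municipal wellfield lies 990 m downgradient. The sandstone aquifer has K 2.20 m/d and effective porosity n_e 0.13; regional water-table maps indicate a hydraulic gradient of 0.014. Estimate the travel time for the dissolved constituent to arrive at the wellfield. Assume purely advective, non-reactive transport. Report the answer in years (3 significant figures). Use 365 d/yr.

11.4 years

Specific discharge q = 2.20 × 0.014 = 0.03080 m/d
v_s = q/n_e = 0.03080/0.13 = 0.2369 m/d
t = L / v = 990 / 0.2369 = 4179 d
   = 4179 / 365 = 11.4 yr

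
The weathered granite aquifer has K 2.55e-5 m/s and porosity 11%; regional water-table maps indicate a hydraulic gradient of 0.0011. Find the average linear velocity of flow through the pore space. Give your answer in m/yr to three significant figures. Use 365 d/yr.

K = 2.55e-5 m/s × 86400 s/d = 2.203 m/d
q = Ki = 2.203 × 0.0011 = 0.002424 m/d
v_s = q/n_e = 0.002424/0.11 = 0.02203 m/d
   = 0.02203 × 365 = 8.04 m/yr

8.04 m/yr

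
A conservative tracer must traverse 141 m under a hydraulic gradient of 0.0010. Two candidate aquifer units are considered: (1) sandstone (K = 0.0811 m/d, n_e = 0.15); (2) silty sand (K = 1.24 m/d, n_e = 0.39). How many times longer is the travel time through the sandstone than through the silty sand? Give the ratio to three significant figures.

Unit 1 (sandstone): v = 0.0811×0.0010/0.15 = 5.407e-4 m/d, t = 141/5.407e-4 = 260800 d
Unit 2 (silty sand): v = 1.24×0.0010/0.39 = 0.003179 m/d, t = 141/0.003179 = 44350 d
t(sandstone) / t(silty sand) = 260800/44350 = 5.88

5.88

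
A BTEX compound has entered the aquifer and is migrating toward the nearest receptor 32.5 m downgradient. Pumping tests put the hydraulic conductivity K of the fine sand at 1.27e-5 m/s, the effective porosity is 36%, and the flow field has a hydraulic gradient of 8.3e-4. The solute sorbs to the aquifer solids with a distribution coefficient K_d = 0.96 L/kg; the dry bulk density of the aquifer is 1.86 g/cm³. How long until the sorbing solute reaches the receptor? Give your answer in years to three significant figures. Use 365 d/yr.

210 years

K = 1.27e-5 m/s × 86400 s/d = 1.097 m/d
q = Ki = 1.097 × 8.3e-4 = 9.107e-4 m/d
v_s = q/n_e = 9.107e-4/0.36 = 0.002530 m/d
Retardation R = 1 + ρ_b·K_d/n = 1 + 1.86×0.96/0.36 = 5.960
Contaminant velocity v_c = v/R = 0.002530/5.960 = 4.245e-4 m/d
t = L/v_c = 32.5/4.245e-4 = 76570 d
   = 76570/365 = 210 yr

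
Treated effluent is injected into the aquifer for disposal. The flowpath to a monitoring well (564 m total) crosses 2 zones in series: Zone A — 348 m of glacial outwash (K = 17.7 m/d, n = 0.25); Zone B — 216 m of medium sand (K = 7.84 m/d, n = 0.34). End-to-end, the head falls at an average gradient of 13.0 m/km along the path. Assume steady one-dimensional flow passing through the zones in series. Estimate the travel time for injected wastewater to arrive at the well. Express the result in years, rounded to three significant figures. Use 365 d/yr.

For zones in series the flux q is common to all zones; the equivalent conductivity is the harmonic (thickness-weighted) mean, K_eq = L_total / Σ(L_j/K_j).
Σ(L/K) = 348/17.7 + 216/7.84 = 19.66 + 27.55 = 47.21 d
K_eq = L_total / Σ(L/K) = 564 / 47.21 = 11.95 m/d
q = K_eq · i = 11.95 × 0.013 = 0.1553 m/d (same in every zone)
Zone A: v = q/n = 0.1553/0.25 = 0.6212 m/d → t_A = 348/0.6212 = 560.2 d
Zone B: v = q/n = 0.1553/0.34 = 0.4568 m/d → t_B = 216/0.4568 = 472.9 d
Total t = 560.2 + 472.9 = 1033 d
   = 1033 / 365 = 2.83 yr

2.83 years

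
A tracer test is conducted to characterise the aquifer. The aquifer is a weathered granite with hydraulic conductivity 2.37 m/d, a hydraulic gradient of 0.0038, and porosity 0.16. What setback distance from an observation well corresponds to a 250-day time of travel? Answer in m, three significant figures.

14.1 m

Darcy flux q = K·i = 2.37 × 0.0038 = 0.009006 m/d
v_s = q/n_e = 0.009006/0.16 = 0.05629 m/d
L = v × T = 0.05629 × 250 = 14.07 m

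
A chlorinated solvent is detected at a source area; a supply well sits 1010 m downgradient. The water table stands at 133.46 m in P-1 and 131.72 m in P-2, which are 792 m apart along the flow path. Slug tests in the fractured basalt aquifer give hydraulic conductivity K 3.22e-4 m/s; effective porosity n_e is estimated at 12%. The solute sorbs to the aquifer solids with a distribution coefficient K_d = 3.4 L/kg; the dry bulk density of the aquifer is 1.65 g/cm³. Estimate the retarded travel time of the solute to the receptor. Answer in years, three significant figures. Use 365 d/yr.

Hydraulic gradient i = (133.46 − 131.72) / 792 = 1.74 / 792 = 0.002197
K = 3.22e-4 m/s × 86400 s/d = 27.82 m/d
q = Ki = 27.82 × 0.002197 = 0.06112 m/d
Average linear velocity = 0.06112 / 0.12 = 0.5093 m/d
Retardation R = 1 + ρ_b·K_d/n = 1 + 1.65×3.4/0.12 = 47.75
Contaminant velocity v_c = v/R = 0.5093/47.75 = 0.01067 m/d
t = L/v_c = 1010/0.01067 = 94690 d
   = 94690/365 = 259 yr

259 years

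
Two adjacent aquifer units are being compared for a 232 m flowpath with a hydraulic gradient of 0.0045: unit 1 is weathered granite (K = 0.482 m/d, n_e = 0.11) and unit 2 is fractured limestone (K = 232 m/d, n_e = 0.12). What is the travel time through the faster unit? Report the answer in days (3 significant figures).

26.7 days

Unit 1 (weathered granite): v = 0.482×0.0045/0.11 = 0.01972 m/d, t = 232/0.01972 = 11770 d
Unit 2 (fractured limestone): v = 232×0.0045/0.12 = 8.700 m/d, t = 232/8.700 = 26.67 d
Faster unit: t = 26.7 d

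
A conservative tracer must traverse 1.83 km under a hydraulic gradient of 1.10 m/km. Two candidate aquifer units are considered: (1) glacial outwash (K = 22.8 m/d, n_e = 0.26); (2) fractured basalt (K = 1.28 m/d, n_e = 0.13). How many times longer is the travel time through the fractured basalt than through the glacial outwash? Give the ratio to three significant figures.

Unit 1 (glacial outwash): v = 22.8×0.0011/0.26 = 0.09646 m/d, t = 1830/0.09646 = 18970 d
Unit 2 (fractured basalt): v = 1.28×0.0011/0.13 = 0.01083 m/d, t = 1830/0.01083 = 169000 d
t(fractured basalt) / t(glacial outwash) = 169000/18970 = 8.91

8.91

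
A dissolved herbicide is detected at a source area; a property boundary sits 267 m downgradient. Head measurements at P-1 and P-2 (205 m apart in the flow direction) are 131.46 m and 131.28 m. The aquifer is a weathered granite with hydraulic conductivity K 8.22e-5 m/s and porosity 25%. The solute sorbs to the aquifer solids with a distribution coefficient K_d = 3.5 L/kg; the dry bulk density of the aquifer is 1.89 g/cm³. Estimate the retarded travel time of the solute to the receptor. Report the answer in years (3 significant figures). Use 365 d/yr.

Hydraulic gradient i = (131.46 − 131.28) / 205 = 0.18 / 205 = 8.780e-4
K = 8.22e-5 m/s × 86400 s/d = 7.102 m/d
q = Ki = 7.102 × 8.780e-4 = 0.006236 m/d
Average linear velocity = 0.006236 / 0.25 = 0.02494 m/d
Retardation R = 1 + ρ_b·K_d/n = 1 + 1.89×3.5/0.25 = 27.46
Contaminant velocity v_c = v/R = 0.02494/27.46 = 9.084e-4 m/d
t = L/v_c = 267/9.084e-4 = 293900 d
   = 293900/365 = 805 yr

805 years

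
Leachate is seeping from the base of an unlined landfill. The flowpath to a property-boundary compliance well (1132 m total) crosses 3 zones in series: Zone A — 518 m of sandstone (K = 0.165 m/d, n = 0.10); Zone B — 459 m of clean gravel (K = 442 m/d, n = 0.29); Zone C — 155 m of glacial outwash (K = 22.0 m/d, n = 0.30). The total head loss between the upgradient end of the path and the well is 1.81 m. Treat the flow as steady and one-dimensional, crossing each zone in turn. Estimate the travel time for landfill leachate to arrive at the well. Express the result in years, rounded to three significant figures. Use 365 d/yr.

1100 years

Steady 1-D flow in series ⇒ the Darcy flux q is identical in every zone and the zone head losses add (resistances L/K in series).
Σ(L/K) = 518/0.165 + 459/442 + 155/22.0 = 3139 + 1.038 + 7.045 = 3147 d
q = ΔH / Σ(L/K) = 1.81 / 3147 = 5.751e-4 m/d (same in every zone)
Zone A: v = q/n = 5.751e-4/0.10 = 0.005751 m/d → t_A = 518/0.005751 = 90080 d
Zone B: v = q/n = 5.751e-4/0.29 = 0.001983 m/d → t_B = 459/0.001983 = 231500 d
Zone C: v = q/n = 5.751e-4/0.30 = 0.001917 m/d → t_C = 155/0.001917 = 80860 d
Total t = 90080 + 231500 + 80860 = 402400 d
   = 402400 / 365 = 1100 yr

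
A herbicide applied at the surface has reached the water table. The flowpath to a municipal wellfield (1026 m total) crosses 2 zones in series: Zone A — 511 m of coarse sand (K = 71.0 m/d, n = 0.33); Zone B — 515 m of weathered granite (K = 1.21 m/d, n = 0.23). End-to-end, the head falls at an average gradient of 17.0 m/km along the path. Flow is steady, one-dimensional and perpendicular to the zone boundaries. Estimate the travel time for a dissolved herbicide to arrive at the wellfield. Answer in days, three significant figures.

7120 days

For zones in series the flux q is common to all zones; the equivalent conductivity is the harmonic (thickness-weighted) mean, K_eq = L_total / Σ(L_j/K_j).
Σ(L/K) = 511/71.0 + 515/1.21 = 7.197 + 425.6 = 432.8 d
K_eq = L_total / Σ(L/K) = 1026 / 432.8 = 2.371 m/d
q = K_eq · i = 2.371 × 0.017 = 0.04030 m/d (same in every zone)
Zone A: v = q/n = 0.04030/0.33 = 0.1221 m/d → t_A = 511/0.1221 = 4184 d
Zone B: v = q/n = 0.04030/0.23 = 0.1752 m/d → t_B = 515/0.1752 = 2939 d
Total t = 4184 + 2939 = 7124 d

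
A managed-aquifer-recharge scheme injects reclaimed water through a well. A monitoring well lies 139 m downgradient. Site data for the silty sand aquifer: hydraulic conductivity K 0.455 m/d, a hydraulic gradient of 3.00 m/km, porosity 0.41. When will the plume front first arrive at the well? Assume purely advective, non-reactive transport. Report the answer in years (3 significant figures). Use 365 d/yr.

Specific discharge q = 0.455 × 0.0030 = 0.001365 m/d
v = Ki/n = 0.455·0.0030/0.41 = 0.003329 m/d
t = L / v = 139 / 0.003329 = 41750 d
   = 41750 / 365 = 114 yr

114 years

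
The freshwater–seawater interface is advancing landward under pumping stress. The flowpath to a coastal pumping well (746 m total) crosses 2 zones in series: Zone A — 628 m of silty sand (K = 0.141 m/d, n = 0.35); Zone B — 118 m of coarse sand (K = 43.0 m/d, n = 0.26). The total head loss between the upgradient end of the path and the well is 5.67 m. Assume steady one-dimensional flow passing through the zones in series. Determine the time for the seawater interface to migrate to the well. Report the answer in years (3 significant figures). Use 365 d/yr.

Steady 1-D flow in series ⇒ the Darcy flux q is identical in every zone and the zone head losses add (resistances L/K in series).
Σ(L/K) = 628/0.141 + 118/43.0 = 4454 + 2.744 = 4457 d
q = ΔH / Σ(L/K) = 5.67 / 4457 = 0.001272 m/d (same in every zone)
Zone A: v = q/n = 0.001272/0.35 = 0.003635 m/d → t_A = 628/0.003635 = 172800 d
Zone B: v = q/n = 0.001272/0.26 = 0.004893 m/d → t_B = 118/0.004893 = 24110 d
Total t = 172800 + 24110 = 196900 d
   = 196900 / 365 = 539 yr

539 years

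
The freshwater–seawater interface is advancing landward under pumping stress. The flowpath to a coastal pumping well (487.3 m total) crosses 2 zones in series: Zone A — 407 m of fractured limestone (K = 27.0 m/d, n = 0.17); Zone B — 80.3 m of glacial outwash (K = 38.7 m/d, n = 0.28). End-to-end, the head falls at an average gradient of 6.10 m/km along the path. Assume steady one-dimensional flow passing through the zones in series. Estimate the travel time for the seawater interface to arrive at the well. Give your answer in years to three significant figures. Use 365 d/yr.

1.45 years

Continuity: the same q passes through each zone, so ΔH = q·Σ(L_j/K_j) — the zones act as resistances in series.
Σ(L/K) = 407/27.0 + 80.3/38.7 = 15.07 + 2.075 = 17.15 d
K_eq = L_total / Σ(L/K) = 487.3 / 17.15 = 28.42 m/d
q = K_eq · i = 28.42 × 0.0061 = 0.1733 m/d (same in every zone)
Zone A: v = q/n = 0.1733/0.17 = 1.020 m/d → t_A = 407/1.020 = 399.2 d
Zone B: v = q/n = 0.1733/0.28 = 0.6191 m/d → t_B = 80.3/0.6191 = 129.7 d
Total t = 399.2 + 129.7 = 528.9 d
   = 528.9 / 365 = 1.45 yr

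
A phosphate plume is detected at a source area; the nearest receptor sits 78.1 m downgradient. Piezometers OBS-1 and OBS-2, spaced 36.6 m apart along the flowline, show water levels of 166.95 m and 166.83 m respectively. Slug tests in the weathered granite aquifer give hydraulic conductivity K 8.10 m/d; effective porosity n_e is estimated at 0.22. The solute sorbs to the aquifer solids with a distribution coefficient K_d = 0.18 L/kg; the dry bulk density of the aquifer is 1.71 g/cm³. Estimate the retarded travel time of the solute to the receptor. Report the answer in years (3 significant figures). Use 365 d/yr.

4.25 years

Hydraulic gradient i = (166.95 − 166.83) / 36.6 = 0.12 / 36.6 = 0.003279
q = Ki = 8.10 × 0.003279 = 0.02656 m/d
Average linear velocity = 0.02656 / 0.22 = 0.1207 m/d
Retardation R = 1 + ρ_b·K_d/n = 1 + 1.71×0.18/0.22 = 2.399
Contaminant velocity v_c = v/R = 0.1207/2.399 = 0.05032 m/d
t = L/v_c = 78.1/0.05032 = 1552 d
   = 1552/365 = 4.25 yr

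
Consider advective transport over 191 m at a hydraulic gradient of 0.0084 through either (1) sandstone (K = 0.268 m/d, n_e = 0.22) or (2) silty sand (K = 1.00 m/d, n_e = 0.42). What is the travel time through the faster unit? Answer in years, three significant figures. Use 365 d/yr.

26.2 years

Unit 1 (sandstone): v = 0.268×0.0084/0.22 = 0.01023 m/d, t = 191/0.01023 = 18670 d
Unit 2 (silty sand): v = 1.00×0.0084/0.42 = 0.02000 m/d, t = 191/0.02000 = 9550 d
Faster: 9550 d / 365 = 26.2 yr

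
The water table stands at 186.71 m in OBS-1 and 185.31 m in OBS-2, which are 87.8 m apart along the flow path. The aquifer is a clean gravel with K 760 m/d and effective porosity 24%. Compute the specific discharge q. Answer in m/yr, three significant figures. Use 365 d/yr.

4420 m/yr

Hydraulic gradient i = (186.71 − 185.31) / 87.8 = 1.40 / 87.8 = 0.01595
q = Ki = 760 × 0.01595 = 12.12 m/d
   = 12.12 × 365 = 4420 m/yr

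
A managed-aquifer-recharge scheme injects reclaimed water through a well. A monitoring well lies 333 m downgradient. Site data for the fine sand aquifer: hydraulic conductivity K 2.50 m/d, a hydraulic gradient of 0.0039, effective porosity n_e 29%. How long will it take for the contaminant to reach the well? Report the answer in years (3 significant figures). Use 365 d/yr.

27.1 years

Specific discharge q = 2.50 × 0.0039 = 0.009750 m/d
v_s = q/n_e = 0.009750/0.29 = 0.03362 m/d
t = L / v = 333 / 0.03362 = 9905 d
   = 9905 / 365 = 27.1 yr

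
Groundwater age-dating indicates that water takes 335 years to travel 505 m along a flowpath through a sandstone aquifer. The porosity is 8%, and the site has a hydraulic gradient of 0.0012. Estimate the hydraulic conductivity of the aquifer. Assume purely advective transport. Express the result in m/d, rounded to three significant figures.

0.275 m/d

t = 335 years = 122300 d
v = L / t = 505 / 122300 = 0.004130 m/d
K = v · n / i = 0.004130 × 0.08 / 0.0012 = 0.275 m/d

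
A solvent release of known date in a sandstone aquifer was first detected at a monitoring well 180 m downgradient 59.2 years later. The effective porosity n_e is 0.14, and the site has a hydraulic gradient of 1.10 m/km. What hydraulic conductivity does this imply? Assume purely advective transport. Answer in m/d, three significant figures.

1.06 m/d

t = 59.2 years = 21610 d
v = L / t = 180 / 21610 = 0.008330 m/d
K = v · n / i = 0.008330 × 0.14 / 0.0011 = 1.06 m/d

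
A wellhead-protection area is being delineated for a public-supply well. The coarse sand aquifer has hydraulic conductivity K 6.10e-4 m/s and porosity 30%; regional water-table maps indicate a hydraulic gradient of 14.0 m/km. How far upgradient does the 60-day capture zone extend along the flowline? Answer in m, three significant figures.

K = 6.10e-4 m/s × 86400 s/d = 52.70 m/d
Darcy flux q = K·i = 52.70 × 0.014 = 0.7379 m/d
v_s = q/n_e = 0.7379/0.30 = 2.460 m/d
L = v × T = 2.460 × 60 = 147.6 m

148 m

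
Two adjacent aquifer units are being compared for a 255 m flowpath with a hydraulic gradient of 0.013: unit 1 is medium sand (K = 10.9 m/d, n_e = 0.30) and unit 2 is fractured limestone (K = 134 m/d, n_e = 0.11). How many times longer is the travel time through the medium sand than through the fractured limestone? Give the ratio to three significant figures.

Unit 1 (medium sand): v = 10.9×0.013/0.30 = 0.4723 m/d, t = 255/0.4723 = 539.9 d
Unit 2 (fractured limestone): v = 134×0.013/0.11 = 15.84 m/d, t = 255/15.84 = 16.10 d
t(medium sand) / t(fractured limestone) = 539.9/16.10 = 33.5

33.5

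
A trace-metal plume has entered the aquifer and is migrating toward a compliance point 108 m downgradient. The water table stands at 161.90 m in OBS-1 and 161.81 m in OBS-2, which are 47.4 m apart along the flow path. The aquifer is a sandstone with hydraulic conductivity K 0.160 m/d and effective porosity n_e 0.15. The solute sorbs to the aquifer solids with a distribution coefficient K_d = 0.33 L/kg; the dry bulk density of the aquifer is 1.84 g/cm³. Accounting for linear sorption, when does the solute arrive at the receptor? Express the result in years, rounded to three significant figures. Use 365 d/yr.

Hydraulic gradient i = (161.90 − 161.81) / 47.4 = 0.09 / 47.4 = 0.001899
Darcy flux q = K·i = 0.160 × 0.001899 = 3.038e-4 m/d
Average linear velocity = 3.038e-4 / 0.15 = 0.002025 m/d
Retardation R = 1 + ρ_b·K_d/n = 1 + 1.84×0.33/0.15 = 5.048
Contaminant velocity v_c = v/R = 0.002025/5.048 = 4.012e-4 m/d
t = L/v_c = 108/4.012e-4 = 269200 d
   = 269200/365 = 737 yr

737 years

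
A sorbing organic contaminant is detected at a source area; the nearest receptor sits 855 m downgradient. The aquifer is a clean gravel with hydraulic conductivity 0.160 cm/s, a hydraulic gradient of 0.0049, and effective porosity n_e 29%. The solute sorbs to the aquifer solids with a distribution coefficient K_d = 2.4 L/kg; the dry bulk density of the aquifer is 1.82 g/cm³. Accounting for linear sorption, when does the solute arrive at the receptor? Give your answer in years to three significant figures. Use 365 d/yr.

16.1 years

K = 0.160 cm/s × 864 = 138.2 m/d
q = Ki = 138.2 × 0.0049 = 0.6774 m/d
v = Ki/n = 138.2·0.0049/0.29 = 2.336 m/d
Retardation R = 1 + ρ_b·K_d/n = 1 + 1.82×2.4/0.29 = 16.06
Contaminant velocity v_c = v/R = 2.336/16.06 = 0.1454 m/d
t = L/v_c = 855/0.1454 = 5879 d
   = 5879/365 = 16.1 yr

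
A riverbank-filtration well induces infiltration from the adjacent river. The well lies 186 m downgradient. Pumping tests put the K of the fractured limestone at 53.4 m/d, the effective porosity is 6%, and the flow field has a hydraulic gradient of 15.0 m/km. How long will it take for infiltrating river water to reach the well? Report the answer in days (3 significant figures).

q = Ki = 53.4 × 0.015 = 0.8010 m/d
Average linear velocity = 0.8010 / 0.06 = 13.35 m/d
t = L / v = 186 / 13.35 = 13.93 d

13.9 days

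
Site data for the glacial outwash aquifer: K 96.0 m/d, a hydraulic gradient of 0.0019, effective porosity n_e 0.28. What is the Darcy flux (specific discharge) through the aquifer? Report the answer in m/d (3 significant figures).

Specific discharge q = 96.0 × 0.0019 = 0.1824 m/d

0.182 m/d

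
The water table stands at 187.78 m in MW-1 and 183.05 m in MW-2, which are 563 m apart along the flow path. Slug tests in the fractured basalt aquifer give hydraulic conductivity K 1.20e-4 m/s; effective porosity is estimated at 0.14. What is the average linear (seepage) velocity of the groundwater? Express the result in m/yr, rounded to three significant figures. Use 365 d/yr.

227 m/yr

Hydraulic gradient i = (187.78 − 183.05) / 563 = 4.73 / 563 = 0.008401
K = 1.20e-4 m/s × 86400 s/d = 10.37 m/d
Specific discharge q = 10.37 × 0.008401 = 0.08711 m/d
Average linear velocity = 0.08711 / 0.14 = 0.6222 m/d
   = 0.6222 × 365 = 227 m/yr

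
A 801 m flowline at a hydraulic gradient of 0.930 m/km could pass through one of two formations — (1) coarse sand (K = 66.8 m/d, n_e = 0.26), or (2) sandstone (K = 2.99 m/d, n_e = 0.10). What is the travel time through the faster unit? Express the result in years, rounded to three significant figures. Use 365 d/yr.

Unit 1 (coarse sand): v = 66.8×9.3e-4/0.26 = 0.2389 m/d, t = 801/0.2389 = 3352 d
Unit 2 (sandstone): v = 2.99×9.3e-4/0.10 = 0.02781 m/d, t = 801/0.02781 = 28810 d
Faster: 3352 d / 365 = 9.18 yr

9.18 years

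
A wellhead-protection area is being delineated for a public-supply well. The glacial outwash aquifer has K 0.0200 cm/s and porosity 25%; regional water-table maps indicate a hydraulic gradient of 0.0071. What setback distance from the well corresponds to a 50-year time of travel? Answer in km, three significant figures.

8.96 km

K = 0.0200 cm/s × 864 = 17.28 m/d
q = Ki = 17.28 × 0.0071 = 0.1227 m/d
Seepage velocity v = q / n = 0.1227 / 0.25 = 0.4908 m/d
T = 50 yr × 365 = 18250 d
L = v × T = 0.4908 × 18250 = 8956 m
   = 8.96 km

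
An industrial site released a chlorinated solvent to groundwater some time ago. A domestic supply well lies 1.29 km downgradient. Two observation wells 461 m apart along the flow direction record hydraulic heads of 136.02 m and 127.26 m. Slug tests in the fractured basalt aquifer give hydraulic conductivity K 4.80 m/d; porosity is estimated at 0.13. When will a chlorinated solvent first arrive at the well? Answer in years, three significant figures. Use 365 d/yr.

Hydraulic gradient i = (136.02 − 127.26) / 461 = 8.76 / 461 = 0.01900
Specific discharge q = 4.80 × 0.01900 = 0.09121 m/d
Seepage velocity v = q / n = 0.09121 / 0.13 = 0.7016 m/d
L = 1.29 km = 1290 m
t = L / v = 1290 / 0.7016 = 1839 d
   = 1839 / 365 = 5.04 yr

5.04 years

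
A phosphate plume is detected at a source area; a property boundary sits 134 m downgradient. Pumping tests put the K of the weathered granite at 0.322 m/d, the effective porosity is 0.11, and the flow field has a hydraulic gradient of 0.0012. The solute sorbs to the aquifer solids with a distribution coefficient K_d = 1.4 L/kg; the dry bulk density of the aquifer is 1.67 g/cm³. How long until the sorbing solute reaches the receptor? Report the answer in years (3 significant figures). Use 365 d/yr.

Specific discharge q = 0.322 × 0.0012 = 3.864e-4 m/d
v = Ki/n = 0.322·0.0012/0.11 = 0.003513 m/d
Retardation R = 1 + ρ_b·K_d/n = 1 + 1.67×1.4/0.11 = 22.25
Contaminant velocity v_c = v/R = 0.003513/22.25 = 1.578e-4 m/d
t = L/v_c = 134/1.578e-4 = 848900 d
   = 848900/365 = 2330 yr

2330 years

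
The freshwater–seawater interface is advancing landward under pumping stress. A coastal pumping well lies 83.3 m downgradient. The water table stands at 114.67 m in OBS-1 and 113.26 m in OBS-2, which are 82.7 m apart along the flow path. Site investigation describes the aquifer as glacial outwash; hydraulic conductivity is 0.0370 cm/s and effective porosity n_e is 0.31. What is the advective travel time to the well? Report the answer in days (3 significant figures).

Hydraulic gradient i = (114.67 − 113.26) / 82.7 = 1.41 / 82.7 = 0.01705
K = 0.0370 cm/s × 864 = 31.97 m/d
Darcy flux q = K·i = 31.97 × 0.01705 = 0.5450 m/d
v_s = q/n_e = 0.5450/0.31 = 1.758 m/d
t = L / v = 83.3 / 1.758 = 47.38 d

47.4 days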